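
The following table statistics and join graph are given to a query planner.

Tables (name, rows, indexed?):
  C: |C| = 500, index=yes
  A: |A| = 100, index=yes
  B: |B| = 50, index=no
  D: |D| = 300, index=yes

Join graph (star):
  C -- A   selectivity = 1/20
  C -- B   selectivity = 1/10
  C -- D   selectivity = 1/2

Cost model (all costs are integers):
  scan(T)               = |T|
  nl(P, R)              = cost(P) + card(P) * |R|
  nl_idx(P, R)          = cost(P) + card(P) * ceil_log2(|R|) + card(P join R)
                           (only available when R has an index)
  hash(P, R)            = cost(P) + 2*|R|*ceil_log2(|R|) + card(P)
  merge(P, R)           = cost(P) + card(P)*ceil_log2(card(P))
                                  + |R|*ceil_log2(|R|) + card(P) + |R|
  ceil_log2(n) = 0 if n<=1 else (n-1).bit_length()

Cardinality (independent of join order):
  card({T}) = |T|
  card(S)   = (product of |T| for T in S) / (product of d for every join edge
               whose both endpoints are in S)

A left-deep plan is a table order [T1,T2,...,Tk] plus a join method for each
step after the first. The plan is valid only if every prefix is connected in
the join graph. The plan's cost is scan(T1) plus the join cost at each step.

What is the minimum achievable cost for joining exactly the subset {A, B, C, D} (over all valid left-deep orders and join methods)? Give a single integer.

23400

Selinger DP over subsets of {A,B,C,D}:
  {C}: scan cost=500, card=500
  {A}: scan cost=100, card=100
  {B}: scan cost=50, card=50
  {D}: scan cost=300, card=300
  {AC}: card=2500; try (A,hash)→2400, (C,nl_idx)→3500, (C,merge)→5900, (A,merge)→6300, (A,nl_idx)→6500, (C,hash)→9200 …(+2); best=2400 via (A,hash)
  {BC}: card=2500; try (B,hash)→1600, (C,nl_idx)→3000, (C,merge)→5400, (B,merge)→5850, (C,hash)→9100, (C,nl)→25050 …(+1); best=1600 via (B,hash)
  {CD}: card=75000; try (D,hash)→6400, (C,merge)→8300, (D,merge)→8500, (C,hash)→9600, (C,nl_idx)→78000, (D,nl_idx)→80000 …(+2); best=6400 via (D,hash)
  {ABC}: card=12500; try (B,hash)→5500, (A,hash)→5500, (A,nl_idx)→31600, (A,merge)→34900, (B,merge)→35250, (B,nl)→127400 …(+1); best=5500 via (B,hash)
  {ACD}: card=375000; try (D,hash)→10300, (D,merge)→37900, (A,hash)→82800, (D,nl_idx)→399900, (D,nl)→752400, (A,nl_idx)→906400 …(+2); best=10300 via (D,hash)
  {BCD}: card=375000; try (D,hash)→9500, (D,merge)→37100, (B,hash)→82000, (D,nl_idx)→399100, (D,nl)→751600, (B,merge)→1356750 …(+1); best=9500 via (D,hash)
  {ABCD}: card=1875000; try (D,hash)→23400, (D,merge)→196000, (B,hash)→385900, (A,hash)→385900, (D,nl_idx)→1993000, (D,nl)→3755500 …(+5); best=23400 via (D,hash)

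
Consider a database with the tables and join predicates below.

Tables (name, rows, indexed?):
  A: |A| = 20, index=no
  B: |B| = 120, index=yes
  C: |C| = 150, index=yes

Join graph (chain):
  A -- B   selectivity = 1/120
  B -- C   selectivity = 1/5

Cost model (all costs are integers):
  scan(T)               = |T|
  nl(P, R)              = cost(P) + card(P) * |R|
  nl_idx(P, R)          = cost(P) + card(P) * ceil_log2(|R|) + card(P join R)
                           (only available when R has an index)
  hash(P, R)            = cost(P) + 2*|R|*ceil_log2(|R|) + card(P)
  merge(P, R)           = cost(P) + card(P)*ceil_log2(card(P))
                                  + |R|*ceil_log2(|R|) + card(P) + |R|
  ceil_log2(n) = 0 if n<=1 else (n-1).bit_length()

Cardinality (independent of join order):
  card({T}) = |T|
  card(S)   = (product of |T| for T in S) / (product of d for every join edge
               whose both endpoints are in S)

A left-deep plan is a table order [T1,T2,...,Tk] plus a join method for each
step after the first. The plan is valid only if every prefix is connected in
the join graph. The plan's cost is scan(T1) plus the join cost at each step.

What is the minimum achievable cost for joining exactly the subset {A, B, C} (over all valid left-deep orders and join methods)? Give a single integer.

Selinger DP over subsets of {A,B,C}:
  {A}: scan cost=20, card=20
  {B}: scan cost=120, card=120
  {C}: scan cost=150, card=150
  {AB}: card=20; try (B,nl_idx)→180, (A,hash)→440, (B,merge)→1100, (A,merge)→1200, (B,hash)→1720, (B,nl)→2420 …(+1); best=180 via (B,nl_idx)
  {BC}: card=3600; try (B,hash)→1980, (C,merge)→2430, (B,merge)→2460, (C,hash)→2640, (C,nl_idx)→4680, (B,nl_idx)→4800 …(+2); best=1980 via (B,hash)
  {ABC}: card=600; try (C,nl_idx)→940, (C,merge)→1650, (C,hash)→2600, (C,nl)→3180, (A,hash)→5780, (A,merge)→48900 …(+1); best=940 via (C,nl_idx)

940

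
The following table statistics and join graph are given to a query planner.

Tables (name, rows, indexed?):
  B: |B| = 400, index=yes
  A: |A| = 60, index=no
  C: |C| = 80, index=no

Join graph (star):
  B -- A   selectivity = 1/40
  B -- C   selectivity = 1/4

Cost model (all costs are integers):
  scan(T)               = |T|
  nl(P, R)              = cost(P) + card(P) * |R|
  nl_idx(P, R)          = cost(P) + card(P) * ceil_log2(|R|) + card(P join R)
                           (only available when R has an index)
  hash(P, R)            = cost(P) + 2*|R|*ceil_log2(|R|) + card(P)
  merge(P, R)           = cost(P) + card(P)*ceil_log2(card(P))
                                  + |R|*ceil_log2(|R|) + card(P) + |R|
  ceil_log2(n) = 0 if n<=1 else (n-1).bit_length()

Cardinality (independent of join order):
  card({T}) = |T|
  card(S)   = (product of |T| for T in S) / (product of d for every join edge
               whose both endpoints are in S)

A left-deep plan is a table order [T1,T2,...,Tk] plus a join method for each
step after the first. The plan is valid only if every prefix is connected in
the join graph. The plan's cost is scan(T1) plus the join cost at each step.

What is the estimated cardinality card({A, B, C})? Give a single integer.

12000

Tables in S: A(60), B(400), C(80)
Edges inside S: B-A(d=40), B-C(d=4)
numerator = 60 * 400 * 80 = 1920000
denominator = 40 * 4 = 160
card(S) = 1920000 / 160 = 12000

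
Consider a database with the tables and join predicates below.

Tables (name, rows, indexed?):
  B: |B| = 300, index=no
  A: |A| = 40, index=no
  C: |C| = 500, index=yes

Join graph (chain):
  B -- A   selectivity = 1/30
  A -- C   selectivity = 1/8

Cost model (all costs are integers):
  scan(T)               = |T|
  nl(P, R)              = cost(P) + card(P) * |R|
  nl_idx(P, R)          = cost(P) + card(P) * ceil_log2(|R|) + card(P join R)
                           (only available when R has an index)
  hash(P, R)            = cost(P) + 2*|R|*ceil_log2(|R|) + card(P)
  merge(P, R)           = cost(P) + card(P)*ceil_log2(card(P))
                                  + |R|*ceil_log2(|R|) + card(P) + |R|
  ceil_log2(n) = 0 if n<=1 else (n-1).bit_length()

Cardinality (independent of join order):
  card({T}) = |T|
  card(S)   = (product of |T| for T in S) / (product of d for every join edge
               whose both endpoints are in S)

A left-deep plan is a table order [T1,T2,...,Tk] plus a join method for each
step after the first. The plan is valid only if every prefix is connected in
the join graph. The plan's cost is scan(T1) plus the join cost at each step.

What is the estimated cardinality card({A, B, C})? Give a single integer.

Tables in S: A(40), B(300), C(500)
Edges inside S: B-A(d=30), A-C(d=8)
numerator = 40 * 300 * 500 = 6000000
denominator = 30 * 8 = 240
card(S) = 6000000 / 240 = 25000

25000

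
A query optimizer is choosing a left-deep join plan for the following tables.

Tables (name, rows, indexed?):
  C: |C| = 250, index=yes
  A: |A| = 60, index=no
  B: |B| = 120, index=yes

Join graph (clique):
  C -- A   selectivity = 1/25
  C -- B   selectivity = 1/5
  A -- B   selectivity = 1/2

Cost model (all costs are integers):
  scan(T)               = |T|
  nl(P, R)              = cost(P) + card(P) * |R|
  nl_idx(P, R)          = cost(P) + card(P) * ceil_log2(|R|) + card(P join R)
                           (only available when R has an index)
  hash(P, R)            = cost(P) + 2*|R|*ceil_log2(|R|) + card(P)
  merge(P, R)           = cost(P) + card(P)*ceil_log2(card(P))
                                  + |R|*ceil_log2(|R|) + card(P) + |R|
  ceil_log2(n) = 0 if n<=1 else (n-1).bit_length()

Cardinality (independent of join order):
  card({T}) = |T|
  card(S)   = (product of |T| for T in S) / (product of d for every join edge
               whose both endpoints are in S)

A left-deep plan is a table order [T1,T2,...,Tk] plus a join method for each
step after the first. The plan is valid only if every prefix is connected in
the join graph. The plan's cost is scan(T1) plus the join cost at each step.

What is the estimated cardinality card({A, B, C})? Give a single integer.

Tables in S: A(60), B(120), C(250)
Edges inside S: C-A(d=25), C-B(d=5), A-B(d=2)
numerator = 60 * 120 * 250 = 1800000
denominator = 25 * 5 * 2 = 250
card(S) = 1800000 / 250 = 7200

7200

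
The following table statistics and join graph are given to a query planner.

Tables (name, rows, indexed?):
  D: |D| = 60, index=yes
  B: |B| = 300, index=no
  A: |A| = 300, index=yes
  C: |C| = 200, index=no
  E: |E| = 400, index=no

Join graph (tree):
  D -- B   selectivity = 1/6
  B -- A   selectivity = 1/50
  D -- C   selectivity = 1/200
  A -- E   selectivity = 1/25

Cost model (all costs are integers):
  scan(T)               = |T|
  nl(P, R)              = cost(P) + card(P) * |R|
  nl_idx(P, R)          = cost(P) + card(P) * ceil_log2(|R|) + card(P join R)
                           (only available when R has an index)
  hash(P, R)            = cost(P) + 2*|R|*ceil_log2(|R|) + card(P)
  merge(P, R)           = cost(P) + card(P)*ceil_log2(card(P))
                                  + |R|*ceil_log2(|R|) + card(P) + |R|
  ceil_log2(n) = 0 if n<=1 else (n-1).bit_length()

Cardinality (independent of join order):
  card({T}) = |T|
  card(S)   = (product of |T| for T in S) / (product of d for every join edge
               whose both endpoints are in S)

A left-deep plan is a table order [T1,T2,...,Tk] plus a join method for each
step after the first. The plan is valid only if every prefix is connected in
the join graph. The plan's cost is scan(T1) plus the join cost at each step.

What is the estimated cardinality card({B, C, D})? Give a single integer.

Tables in S: B(300), C(200), D(60)
Edges inside S: D-B(d=6), D-C(d=200)
numerator = 300 * 200 * 60 = 3600000
denominator = 6 * 200 = 1200
card(S) = 3600000 / 1200 = 3000

3000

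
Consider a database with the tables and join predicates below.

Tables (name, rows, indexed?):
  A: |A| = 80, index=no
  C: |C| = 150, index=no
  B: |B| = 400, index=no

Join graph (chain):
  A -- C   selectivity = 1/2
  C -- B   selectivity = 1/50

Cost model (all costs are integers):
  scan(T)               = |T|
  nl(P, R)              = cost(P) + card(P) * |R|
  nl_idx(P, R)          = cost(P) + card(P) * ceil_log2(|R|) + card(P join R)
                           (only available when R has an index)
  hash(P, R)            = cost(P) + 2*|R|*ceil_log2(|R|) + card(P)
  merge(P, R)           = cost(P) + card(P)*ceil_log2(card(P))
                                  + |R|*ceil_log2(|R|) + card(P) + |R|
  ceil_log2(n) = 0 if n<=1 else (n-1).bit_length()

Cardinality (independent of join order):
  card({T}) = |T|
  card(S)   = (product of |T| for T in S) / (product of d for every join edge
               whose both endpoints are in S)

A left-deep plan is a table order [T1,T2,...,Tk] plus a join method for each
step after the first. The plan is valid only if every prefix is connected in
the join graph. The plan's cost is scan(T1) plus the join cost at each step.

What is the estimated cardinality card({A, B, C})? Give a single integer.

Tables in S: A(80), B(400), C(150)
Edges inside S: A-C(d=2), C-B(d=50)
numerator = 80 * 400 * 150 = 4800000
denominator = 2 * 50 = 100
card(S) = 4800000 / 100 = 48000

48000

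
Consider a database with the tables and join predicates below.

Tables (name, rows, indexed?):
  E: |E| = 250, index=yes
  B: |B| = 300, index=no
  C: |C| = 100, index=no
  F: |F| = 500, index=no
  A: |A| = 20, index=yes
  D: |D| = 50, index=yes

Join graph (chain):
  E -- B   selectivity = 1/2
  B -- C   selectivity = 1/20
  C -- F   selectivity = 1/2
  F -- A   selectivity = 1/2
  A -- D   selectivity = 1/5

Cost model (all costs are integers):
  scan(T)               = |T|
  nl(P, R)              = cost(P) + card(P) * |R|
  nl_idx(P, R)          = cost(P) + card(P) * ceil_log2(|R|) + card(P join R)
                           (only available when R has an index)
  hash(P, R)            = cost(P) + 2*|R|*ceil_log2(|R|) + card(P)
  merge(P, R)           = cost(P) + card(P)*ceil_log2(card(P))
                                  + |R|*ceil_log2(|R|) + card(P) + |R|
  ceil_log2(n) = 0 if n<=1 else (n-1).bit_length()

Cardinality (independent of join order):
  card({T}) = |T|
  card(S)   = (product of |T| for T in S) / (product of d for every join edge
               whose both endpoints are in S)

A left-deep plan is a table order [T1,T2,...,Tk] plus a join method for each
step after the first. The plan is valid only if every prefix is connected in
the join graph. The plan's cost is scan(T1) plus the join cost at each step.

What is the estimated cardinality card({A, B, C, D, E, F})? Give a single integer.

Tables in S: A(20), B(300), C(100), D(50), E(250), F(500)
Edges inside S: E-B(d=2), B-C(d=20), C-F(d=2), F-A(d=2), A-D(d=5)
numerator = 20 * 300 * 100 * 50 * 250 * 500 = 3750000000000
denominator = 2 * 20 * 2 * 2 * 5 = 800
card(S) = 3750000000000 / 800 = 4687500000

4687500000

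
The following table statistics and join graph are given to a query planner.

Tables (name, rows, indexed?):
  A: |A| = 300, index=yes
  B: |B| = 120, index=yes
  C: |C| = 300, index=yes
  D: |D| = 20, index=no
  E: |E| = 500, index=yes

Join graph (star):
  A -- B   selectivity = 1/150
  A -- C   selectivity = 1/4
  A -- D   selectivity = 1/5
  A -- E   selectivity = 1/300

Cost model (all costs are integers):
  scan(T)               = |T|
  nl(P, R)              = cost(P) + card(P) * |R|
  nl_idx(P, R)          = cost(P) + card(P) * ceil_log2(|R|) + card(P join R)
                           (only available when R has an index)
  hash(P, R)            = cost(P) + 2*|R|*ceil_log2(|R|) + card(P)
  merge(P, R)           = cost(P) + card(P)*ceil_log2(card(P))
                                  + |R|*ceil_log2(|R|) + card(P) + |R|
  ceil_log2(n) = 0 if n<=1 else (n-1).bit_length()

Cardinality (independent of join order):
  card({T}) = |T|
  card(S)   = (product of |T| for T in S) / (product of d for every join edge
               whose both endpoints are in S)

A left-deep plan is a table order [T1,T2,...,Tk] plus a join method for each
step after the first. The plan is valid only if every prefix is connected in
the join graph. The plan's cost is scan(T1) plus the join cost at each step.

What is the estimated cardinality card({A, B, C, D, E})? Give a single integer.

Tables in S: A(300), B(120), C(300), D(20), E(500)
Edges inside S: A-B(d=150), A-C(d=4), A-D(d=5), A-E(d=300)
numerator = 300 * 120 * 300 * 20 * 500 = 108000000000
denominator = 150 * 4 * 5 * 300 = 900000
card(S) = 108000000000 / 900000 = 120000

120000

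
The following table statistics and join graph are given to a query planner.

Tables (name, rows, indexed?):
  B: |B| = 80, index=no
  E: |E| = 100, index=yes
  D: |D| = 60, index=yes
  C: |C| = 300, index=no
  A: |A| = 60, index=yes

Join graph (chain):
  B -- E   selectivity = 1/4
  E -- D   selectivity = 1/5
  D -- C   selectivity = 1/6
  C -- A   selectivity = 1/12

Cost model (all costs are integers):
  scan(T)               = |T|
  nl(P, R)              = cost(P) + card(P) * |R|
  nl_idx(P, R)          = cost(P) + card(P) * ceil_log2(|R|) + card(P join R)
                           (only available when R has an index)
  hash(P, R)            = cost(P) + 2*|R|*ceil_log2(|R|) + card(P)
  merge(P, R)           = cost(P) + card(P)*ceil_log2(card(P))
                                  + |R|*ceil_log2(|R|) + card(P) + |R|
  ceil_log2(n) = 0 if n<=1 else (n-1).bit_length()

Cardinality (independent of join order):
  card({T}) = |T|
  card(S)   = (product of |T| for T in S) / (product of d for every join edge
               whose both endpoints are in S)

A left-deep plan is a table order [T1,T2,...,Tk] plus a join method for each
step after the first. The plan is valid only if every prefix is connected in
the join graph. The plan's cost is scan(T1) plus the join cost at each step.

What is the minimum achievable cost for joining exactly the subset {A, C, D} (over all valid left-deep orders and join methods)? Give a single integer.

3540

Selinger DP over subsets of {A,C,D}:
  {D}: scan cost=60, card=60
  {C}: scan cost=300, card=300
  {A}: scan cost=60, card=60
  {CD}: card=3000; try (D,hash)→1320, (C,merge)→3480, (D,merge)→3720, (D,nl_idx)→5100, (C,hash)→5520, (C,nl)→18060 …(+1); best=1320 via (D,hash)
  {AC}: card=1500; try (A,hash)→1320, (C,merge)→3480, (A,nl_idx)→3600, (A,merge)→3720, (C,hash)→5520, (C,nl)→18060 …(+1); best=1320 via (A,hash)
  {ACD}: card=15000; try (D,hash)→3540, (A,hash)→5040, (D,merge)→19740, (D,nl_idx)→25320, (A,nl_idx)→34320, (A,merge)→40740 …(+2); best=3540 via (D,hash)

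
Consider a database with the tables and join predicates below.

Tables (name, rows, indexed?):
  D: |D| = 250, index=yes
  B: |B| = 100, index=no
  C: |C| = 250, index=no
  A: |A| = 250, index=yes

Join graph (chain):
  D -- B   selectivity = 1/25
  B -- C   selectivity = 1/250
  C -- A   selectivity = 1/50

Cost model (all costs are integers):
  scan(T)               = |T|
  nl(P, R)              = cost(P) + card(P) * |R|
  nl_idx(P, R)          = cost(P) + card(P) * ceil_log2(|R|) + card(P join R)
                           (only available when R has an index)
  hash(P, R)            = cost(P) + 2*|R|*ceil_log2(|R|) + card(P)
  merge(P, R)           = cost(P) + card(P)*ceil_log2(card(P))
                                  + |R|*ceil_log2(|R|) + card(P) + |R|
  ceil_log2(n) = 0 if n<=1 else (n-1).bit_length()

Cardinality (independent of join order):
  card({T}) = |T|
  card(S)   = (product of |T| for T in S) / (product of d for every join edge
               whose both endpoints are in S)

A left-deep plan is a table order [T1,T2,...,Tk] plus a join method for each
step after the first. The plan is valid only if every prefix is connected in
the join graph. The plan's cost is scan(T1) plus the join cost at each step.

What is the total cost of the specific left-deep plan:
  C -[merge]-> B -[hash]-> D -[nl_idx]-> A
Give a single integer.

20400

step 1: scan C: cost=250, card=250
step 2: join B via merge
    card(P join B) = 250*100/(250) = 100
    cost = 250 + 250*8 + 100*7 + 250 + 100 = 3300
step 3: join D via hash
    card(P join D) = 100*250/(25) = 1000
    cost = 3300 + 2*250*8 + 100 = 7400
step 4: join A via nl_idx
    card(P join A) = 1000*250/(50) = 5000
    cost = 7400 + 1000*8 + 5000 = 20400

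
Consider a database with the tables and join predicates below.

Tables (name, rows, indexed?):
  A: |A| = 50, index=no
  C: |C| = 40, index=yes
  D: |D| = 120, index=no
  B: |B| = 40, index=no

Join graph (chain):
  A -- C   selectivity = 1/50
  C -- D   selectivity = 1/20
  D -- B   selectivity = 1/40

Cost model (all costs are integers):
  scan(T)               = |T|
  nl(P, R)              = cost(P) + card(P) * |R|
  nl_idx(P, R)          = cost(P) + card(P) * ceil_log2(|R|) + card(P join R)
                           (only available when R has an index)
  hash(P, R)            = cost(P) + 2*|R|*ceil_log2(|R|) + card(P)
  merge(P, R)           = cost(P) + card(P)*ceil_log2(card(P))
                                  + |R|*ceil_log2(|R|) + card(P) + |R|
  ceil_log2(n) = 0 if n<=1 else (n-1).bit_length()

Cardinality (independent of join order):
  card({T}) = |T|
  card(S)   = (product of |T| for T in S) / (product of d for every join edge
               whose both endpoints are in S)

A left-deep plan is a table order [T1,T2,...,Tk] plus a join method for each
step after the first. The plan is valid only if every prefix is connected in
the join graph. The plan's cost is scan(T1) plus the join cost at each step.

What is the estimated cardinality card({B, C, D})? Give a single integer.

Tables in S: B(40), C(40), D(120)
Edges inside S: C-D(d=20), D-B(d=40)
numerator = 40 * 40 * 120 = 192000
denominator = 20 * 40 = 800
card(S) = 192000 / 800 = 240

240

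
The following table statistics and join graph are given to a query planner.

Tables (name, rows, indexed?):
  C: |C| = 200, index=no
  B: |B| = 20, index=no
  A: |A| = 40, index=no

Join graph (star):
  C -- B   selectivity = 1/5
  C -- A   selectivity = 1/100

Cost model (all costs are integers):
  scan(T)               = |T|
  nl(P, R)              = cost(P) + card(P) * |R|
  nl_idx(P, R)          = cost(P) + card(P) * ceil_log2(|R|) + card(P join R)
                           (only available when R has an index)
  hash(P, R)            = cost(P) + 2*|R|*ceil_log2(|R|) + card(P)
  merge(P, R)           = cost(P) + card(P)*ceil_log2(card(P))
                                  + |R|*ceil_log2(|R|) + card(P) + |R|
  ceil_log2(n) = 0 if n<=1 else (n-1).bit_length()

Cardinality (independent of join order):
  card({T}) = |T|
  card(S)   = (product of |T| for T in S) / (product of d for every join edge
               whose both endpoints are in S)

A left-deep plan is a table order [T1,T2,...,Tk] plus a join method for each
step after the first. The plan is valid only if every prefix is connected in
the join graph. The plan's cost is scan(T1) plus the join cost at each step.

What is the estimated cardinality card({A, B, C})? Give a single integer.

Tables in S: A(40), B(20), C(200)
Edges inside S: C-B(d=5), C-A(d=100)
numerator = 40 * 20 * 200 = 160000
denominator = 5 * 100 = 500
card(S) = 160000 / 500 = 320

320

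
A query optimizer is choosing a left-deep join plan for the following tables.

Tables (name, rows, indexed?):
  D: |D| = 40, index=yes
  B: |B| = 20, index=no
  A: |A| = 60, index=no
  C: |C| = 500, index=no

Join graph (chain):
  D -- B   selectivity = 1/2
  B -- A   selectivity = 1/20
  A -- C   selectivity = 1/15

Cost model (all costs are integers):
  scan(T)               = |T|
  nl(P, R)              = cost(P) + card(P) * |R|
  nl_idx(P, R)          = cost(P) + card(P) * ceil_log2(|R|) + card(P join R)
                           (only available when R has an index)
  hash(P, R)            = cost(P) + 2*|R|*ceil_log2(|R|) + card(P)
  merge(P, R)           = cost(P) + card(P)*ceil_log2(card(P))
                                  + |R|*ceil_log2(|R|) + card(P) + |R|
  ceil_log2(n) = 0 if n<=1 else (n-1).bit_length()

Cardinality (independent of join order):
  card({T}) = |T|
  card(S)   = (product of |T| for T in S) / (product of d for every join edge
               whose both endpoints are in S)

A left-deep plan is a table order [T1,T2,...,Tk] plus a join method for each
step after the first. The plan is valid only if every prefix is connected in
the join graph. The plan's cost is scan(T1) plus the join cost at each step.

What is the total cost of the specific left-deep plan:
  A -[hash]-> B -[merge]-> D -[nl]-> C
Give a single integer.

step 1: scan A: cost=60, card=60
step 2: join B via hash
    card(P join B) = 60*20/(20) = 60
    cost = 60 + 2*20*5 + 60 = 320
step 3: join D via merge
    card(P join D) = 60*40/(2) = 1200
    cost = 320 + 60*6 + 40*6 + 60 + 40 = 1020
step 4: join C via nl
    card(P join C) = 1200*500/(15) = 40000
    cost = 1020 + 1200*500 = 601020

601020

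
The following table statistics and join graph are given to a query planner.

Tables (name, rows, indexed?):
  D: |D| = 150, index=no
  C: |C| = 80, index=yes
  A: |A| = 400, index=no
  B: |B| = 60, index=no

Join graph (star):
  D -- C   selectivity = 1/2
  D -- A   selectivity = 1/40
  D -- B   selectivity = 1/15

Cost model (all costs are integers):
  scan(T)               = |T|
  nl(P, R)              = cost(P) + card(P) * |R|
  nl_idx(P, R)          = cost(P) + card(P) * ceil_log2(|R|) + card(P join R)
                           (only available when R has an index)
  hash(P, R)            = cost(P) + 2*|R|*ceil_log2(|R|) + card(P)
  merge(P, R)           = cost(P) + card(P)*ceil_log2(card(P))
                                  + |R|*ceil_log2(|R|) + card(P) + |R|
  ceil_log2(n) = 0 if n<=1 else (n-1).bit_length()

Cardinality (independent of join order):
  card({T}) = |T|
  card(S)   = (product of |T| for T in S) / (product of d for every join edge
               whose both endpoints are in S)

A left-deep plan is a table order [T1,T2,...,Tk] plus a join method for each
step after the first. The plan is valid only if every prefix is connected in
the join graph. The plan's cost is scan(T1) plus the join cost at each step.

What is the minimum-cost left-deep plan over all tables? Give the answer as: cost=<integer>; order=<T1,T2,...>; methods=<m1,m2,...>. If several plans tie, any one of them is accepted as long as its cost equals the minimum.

cost=12540; order=A,D,B,C; methods=hash,hash,hash

Selinger DP (subsets sized 1..n):
  {D}: scan cost=150, card=150
  {C}: scan cost=80, card=80
  {A}: scan cost=400, card=400
  {B}: scan cost=60, card=60
  {CD}: card=6000; try (C,hash)→1420, (D,merge)→2070, (C,merge)→2140, (D,hash)→2560, (C,nl_idx)→7200, (D,nl)→12080 …(+1); best=1420 via (C,hash)
  {AD}: card=1500; try (D,hash)→3200, (A,merge)→5500, (D,merge)→5750, (A,hash)→7500, (A,nl)→60150, (D,nl)→60400; best=3200 via (D,hash)
  {BD}: card=600; try (B,hash)→1020, (D,merge)→1830, (B,merge)→1920, (D,hash)→2520, (D,nl)→9060, (B,nl)→9150; best=1020 via (B,hash)
  {ACD}: card=60000; try (C,hash)→5820, (A,hash)→14620, (C,merge)→21840, (C,nl_idx)→73700, (A,merge)→89420, (C,nl)→123200 …(+1); best=5820 via (C,hash)
  {BCD}: card=24000; try (C,hash)→2740, (B,hash)→8140, (C,merge)→8260, (C,nl_idx)→29220, (C,nl)→49020, (B,merge)→85840 …(+1); best=2740 via (C,hash)
  {ABD}: card=6000; try (B,hash)→5420, (A,hash)→8820, (A,merge)→11620, (B,merge)→21620, (B,nl)→93200, (A,nl)→241020; best=5420 via (B,hash)
  {ABCD}: card=240000; try (C,hash)→12540, (A,hash)→33940, (B,hash)→66540, (C,merge)→90060, (C,nl_idx)→287420, (A,merge)→390740 …(+4); best=12540 via (C,hash)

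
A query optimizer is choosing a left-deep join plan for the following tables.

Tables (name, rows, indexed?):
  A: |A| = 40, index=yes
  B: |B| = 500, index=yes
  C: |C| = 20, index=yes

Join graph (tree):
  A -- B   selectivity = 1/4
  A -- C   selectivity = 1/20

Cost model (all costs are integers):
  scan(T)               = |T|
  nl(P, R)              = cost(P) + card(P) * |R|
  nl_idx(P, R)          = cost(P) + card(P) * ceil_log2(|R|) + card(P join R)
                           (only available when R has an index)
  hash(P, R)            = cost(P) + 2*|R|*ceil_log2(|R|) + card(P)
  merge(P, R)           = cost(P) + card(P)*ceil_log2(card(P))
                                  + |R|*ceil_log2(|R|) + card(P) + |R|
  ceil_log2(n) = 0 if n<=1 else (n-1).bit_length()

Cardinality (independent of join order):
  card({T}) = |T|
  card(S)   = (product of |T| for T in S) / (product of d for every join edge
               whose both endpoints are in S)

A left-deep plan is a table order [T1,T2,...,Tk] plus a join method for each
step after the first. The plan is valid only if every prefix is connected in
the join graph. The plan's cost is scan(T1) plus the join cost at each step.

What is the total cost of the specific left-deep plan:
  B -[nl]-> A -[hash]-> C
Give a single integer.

25700

step 1: scan B: cost=500, card=500
step 2: join A via nl
    card(P join A) = 500*40/(4) = 5000
    cost = 500 + 500*40 = 20500
step 3: join C via hash
    card(P join C) = 5000*20/(20) = 5000
    cost = 20500 + 2*20*5 + 5000 = 25700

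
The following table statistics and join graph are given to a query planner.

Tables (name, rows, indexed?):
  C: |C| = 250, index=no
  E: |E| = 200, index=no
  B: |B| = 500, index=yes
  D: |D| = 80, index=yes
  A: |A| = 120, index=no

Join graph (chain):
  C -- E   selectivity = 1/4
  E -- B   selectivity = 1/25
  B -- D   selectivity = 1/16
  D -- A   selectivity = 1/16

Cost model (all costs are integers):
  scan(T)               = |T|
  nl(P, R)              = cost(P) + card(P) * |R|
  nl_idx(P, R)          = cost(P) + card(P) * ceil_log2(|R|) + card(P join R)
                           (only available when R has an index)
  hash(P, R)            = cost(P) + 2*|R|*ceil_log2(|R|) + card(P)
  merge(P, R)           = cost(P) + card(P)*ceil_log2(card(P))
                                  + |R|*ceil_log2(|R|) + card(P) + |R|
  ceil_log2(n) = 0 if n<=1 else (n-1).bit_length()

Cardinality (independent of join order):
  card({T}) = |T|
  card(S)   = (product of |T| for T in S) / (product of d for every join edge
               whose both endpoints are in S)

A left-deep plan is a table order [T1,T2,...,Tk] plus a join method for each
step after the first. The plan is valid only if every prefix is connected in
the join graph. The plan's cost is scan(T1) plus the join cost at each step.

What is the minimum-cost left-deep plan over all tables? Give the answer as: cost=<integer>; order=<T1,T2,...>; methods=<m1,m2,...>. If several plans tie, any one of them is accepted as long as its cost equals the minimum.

Selinger DP (subsets sized 1..n):
  {C}: scan cost=250, card=250
  {E}: scan cost=200, card=200
  {B}: scan cost=500, card=500
  {D}: scan cost=80, card=80
  {A}: scan cost=120, card=120
  {CE}: card=12500; try (E,hash)→3700, (C,merge)→4250, (E,merge)→4300, (C,hash)→4400, (C,nl)→50200, (E,nl)→50250; best=3700 via (E,hash)
  {BE}: card=4000; try (E,hash)→4200, (B,nl_idx)→6000, (B,merge)→7000, (E,merge)→7300, (B,hash)→9400, (B,nl)→100200 …(+1); best=4200 via (E,hash)
  {BD}: card=2500; try (D,hash)→2120, (B,nl_idx)→3300, (B,merge)→5720, (D,merge)→6140, (D,nl_idx)→6500, (B,hash)→9160 …(+2); best=2120 via (D,hash)
  {AD}: card=600; try (D,hash)→1360, (D,nl_idx)→1560, (A,merge)→1680, (D,merge)→1720, (A,hash)→1840, (A,nl)→9680 …(+1); best=1360 via (D,hash)
  {BCE}: card=250000; try (C,hash)→12200, (B,hash)→25200, (C,merge)→58450, (B,merge)→196200, (B,nl_idx)→366200, (C,nl)→1004200 …(+1); best=12200 via (C,hash)
  {BDE}: card=20000; try (E,hash)→7820, (D,hash)→9320, (E,merge)→36420, (D,nl_idx)→52200, (D,merge)→56840, (D,nl)→324200 …(+1); best=7820 via (E,hash)
  {ABD}: card=18750; try (A,hash)→6300, (B,hash)→10960, (B,merge)→12960, (B,nl_idx)→25510, (A,merge)→35580, (B,nl)→301360 …(+1); best=6300 via (A,hash)
  {BCDE}: card=1250000; try (C,hash)→31820, (D,hash)→263320, (C,merge)→330070, (D,nl_idx)→3012200, (D,merge)→4762840, (C,nl)→5007820 …(+1); best=31820 via (C,hash)
  {ABDE}: card=150000; try (E,hash)→28250, (A,hash)→29500, (E,merge)→308100, (A,merge)→328780, (A,nl)→2407820, (E,nl)→3756300; best=28250 via (E,hash)
  {ABCDE}: card=9375000; try (C,hash)→182250, (A,hash)→1283500, (C,merge)→2880500, (A,merge)→27532780, (C,nl)→37528250, (A,nl)→150031820; best=182250 via (C,hash)

cost=182250; order=B,D,A,E,C; methods=hash,hash,hash,hash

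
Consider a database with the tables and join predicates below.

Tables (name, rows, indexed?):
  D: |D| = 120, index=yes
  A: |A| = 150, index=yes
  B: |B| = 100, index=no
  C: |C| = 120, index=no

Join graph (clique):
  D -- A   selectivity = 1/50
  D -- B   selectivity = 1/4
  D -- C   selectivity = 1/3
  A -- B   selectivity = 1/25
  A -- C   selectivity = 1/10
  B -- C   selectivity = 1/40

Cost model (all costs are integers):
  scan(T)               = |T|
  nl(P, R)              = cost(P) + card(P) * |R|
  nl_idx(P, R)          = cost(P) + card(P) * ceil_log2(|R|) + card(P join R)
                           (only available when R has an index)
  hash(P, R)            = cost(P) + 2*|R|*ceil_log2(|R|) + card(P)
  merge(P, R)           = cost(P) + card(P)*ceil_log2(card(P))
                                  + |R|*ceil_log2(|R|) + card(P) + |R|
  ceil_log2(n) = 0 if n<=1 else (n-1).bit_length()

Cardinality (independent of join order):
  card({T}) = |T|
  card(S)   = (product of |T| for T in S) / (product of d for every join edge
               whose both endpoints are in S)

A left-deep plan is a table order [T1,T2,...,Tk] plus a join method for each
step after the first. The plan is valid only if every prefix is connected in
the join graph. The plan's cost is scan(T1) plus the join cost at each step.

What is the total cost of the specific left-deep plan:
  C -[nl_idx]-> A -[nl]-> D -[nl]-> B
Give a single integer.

step 1: scan C: cost=120, card=120
step 2: join A via nl_idx
    card(P join A) = 120*150/(10) = 1800
    cost = 120 + 120*8 + 1800 = 2880
step 3: join D via nl
    card(P join D) = 1800*120/(50*3) = 1440
    cost = 2880 + 1800*120 = 218880
step 4: join B via nl
    card(P join B) = 1440*100/(4*25*40) = 36
    cost = 218880 + 1440*100 = 362880

362880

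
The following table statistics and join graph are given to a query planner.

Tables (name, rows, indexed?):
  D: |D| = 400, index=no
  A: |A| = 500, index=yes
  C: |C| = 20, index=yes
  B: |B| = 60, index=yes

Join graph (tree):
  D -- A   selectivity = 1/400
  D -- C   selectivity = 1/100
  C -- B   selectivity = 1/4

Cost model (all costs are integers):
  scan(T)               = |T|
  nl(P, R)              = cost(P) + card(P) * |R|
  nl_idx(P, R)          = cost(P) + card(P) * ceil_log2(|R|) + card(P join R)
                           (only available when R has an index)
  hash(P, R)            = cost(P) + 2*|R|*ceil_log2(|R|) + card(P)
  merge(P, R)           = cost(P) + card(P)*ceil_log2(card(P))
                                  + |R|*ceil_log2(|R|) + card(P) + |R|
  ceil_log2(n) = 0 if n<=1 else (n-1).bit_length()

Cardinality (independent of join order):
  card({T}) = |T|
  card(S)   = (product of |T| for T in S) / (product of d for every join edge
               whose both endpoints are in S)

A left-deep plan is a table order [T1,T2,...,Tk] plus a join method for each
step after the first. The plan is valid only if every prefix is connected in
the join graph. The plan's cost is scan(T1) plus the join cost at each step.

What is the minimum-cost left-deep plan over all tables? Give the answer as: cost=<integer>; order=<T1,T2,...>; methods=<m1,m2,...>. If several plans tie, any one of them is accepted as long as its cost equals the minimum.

Selinger DP (subsets sized 1..n):
  {D}: scan cost=400, card=400
  {A}: scan cost=500, card=500
  {C}: scan cost=20, card=20
  {B}: scan cost=60, card=60
  {AD}: card=500; try (A,nl_idx)→4500, (D,hash)→8200, (A,merge)→9400, (D,merge)→9500, (A,hash)→9800, (A,nl)→200400 …(+1); best=4500 via (A,nl_idx)
  {CD}: card=80; try (C,hash)→1000, (C,nl_idx)→2480, (D,merge)→4140, (C,merge)→4520, (D,hash)→7240, (D,nl)→8020 …(+1); best=1000 via (C,hash)
  {BC}: card=300; try (C,hash)→320, (B,nl_idx)→440, (B,merge)→560, (C,merge)→600, (C,nl_idx)→660, (B,hash)→760 …(+2); best=320 via (C,hash)
  {ACD}: card=100; try (A,nl_idx)→1820, (C,hash)→5200, (A,merge)→6640, (C,nl_idx)→7100, (C,merge)→9620, (A,hash)→10080 …(+2); best=1820 via (A,nl_idx)
  {BCD}: card=1200; try (B,hash)→1800, (B,merge)→2060, (B,nl_idx)→2680, (B,nl)→5800, (D,merge)→7320, (D,hash)→7820 …(+1); best=1800 via (B,hash)
  {ABCD}: card=1500; try (B,hash)→2640, (B,merge)→3040, (B,nl_idx)→3920, (B,nl)→7820, (A,hash)→12000, (A,nl_idx)→14100 …(+2); best=2640 via (B,hash)

cost=2640; order=D,C,A,B; methods=hash,nl_idx,hash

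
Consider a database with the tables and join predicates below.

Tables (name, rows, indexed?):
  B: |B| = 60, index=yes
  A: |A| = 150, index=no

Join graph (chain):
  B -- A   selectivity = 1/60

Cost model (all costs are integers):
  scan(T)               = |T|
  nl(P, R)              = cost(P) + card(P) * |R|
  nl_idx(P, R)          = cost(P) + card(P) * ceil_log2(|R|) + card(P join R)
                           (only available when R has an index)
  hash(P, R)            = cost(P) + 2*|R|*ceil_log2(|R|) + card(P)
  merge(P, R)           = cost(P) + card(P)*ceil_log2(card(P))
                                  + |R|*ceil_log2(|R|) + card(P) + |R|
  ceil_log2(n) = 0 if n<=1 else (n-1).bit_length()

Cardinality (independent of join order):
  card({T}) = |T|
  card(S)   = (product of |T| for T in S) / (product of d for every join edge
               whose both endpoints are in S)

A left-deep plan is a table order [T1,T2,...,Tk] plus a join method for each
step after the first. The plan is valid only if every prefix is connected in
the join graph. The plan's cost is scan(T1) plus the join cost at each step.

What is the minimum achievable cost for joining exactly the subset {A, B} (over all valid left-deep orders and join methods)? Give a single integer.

Selinger DP over subsets of {A,B}:
  {B}: scan cost=60, card=60
  {A}: scan cost=150, card=150
  {AB}: card=150; try (B,hash)→1020, (B,nl_idx)→1200, (A,merge)→1830, (B,merge)→1920, (A,hash)→2520, (A,nl)→9060 …(+1); best=1020 via (B,hash)

1020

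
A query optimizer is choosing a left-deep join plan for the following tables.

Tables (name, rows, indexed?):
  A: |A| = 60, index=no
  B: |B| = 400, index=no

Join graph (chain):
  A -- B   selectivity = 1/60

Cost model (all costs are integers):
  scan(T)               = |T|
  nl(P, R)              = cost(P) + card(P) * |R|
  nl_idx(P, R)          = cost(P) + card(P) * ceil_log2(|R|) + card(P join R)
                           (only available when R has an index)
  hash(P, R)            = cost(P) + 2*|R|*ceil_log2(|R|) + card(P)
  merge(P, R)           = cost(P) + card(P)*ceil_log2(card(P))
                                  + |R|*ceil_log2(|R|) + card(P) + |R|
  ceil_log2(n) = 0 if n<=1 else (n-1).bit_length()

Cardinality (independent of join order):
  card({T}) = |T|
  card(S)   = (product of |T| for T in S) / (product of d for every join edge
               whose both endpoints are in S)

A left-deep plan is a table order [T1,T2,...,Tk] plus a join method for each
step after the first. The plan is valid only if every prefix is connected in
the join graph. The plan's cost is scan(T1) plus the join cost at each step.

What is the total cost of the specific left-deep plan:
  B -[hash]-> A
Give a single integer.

step 1: scan B: cost=400, card=400
step 2: join A via hash
    card(P join A) = 400*60/(60) = 400
    cost = 400 + 2*60*6 + 400 = 1520

1520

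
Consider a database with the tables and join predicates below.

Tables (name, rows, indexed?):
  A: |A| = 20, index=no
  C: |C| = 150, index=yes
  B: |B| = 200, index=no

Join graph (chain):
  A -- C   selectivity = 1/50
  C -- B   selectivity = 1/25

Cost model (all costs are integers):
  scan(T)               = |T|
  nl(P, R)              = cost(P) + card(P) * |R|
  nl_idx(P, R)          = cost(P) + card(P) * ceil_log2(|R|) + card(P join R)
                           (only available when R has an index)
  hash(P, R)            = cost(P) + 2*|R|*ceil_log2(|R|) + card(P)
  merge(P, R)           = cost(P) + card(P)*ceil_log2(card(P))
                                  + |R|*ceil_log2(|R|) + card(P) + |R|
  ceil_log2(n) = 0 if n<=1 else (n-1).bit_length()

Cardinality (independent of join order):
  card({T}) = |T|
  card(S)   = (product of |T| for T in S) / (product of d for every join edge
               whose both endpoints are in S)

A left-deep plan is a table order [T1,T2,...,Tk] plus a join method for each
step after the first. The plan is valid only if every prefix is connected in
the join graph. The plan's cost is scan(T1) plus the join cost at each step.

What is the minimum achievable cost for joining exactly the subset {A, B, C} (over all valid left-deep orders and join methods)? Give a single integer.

Selinger DP over subsets of {A,B,C}:
  {A}: scan cost=20, card=20
  {C}: scan cost=150, card=150
  {B}: scan cost=200, card=200
  {AC}: card=60; try (C,nl_idx)→240, (A,hash)→500, (C,merge)→1490, (A,merge)→1620, (C,hash)→2440, (C,nl)→3020 …(+1); best=240 via (C,nl_idx)
  {BC}: card=1200; try (C,hash)→2800, (C,nl_idx)→3000, (B,merge)→3300, (C,merge)→3350, (B,hash)→3500, (B,nl)→30150 …(+1); best=2800 via (C,hash)
  {ABC}: card=480; try (B,merge)→2460, (B,hash)→3500, (A,hash)→4200, (B,nl)→12240, (A,merge)→17320, (A,nl)→26800; best=2460 via (B,merge)

2460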